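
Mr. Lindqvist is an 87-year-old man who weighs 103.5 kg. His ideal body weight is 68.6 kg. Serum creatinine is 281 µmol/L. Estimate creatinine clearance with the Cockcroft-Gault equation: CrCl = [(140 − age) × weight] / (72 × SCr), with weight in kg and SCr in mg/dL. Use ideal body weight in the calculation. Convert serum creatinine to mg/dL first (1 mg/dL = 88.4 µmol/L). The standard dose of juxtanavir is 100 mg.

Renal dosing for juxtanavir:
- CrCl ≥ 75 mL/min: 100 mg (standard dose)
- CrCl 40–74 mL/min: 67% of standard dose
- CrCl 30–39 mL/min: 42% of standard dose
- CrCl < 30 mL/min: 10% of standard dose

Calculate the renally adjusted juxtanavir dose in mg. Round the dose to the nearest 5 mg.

SCr = 281 / 88.4 = 3.179 mg/dL
CrCl = (140 − 87) × 68.6 / (72 × 3.179) = 3635.8 / 228.89 ≈ 15.9 mL/min
CrCl ≈ 16 mL/min → bracket < 30 mL/min.
10% of 100 mg = 10 mg

10 mg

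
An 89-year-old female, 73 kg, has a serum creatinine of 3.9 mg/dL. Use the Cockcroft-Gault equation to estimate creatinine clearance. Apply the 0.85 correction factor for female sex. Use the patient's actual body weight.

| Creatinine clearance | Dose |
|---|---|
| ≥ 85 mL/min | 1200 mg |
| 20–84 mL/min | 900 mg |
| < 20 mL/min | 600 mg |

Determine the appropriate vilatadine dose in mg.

600 mg

CrCl = (140 − 89) × 73 / (72 × 3.9) × 0.85 = 3723.0 / 280.80 × 0.85 ≈ 11.3 mL/min
CrCl ≈ 11 mL/min → bracket < 20 mL/min.
Dose for this bracket: 600 mg.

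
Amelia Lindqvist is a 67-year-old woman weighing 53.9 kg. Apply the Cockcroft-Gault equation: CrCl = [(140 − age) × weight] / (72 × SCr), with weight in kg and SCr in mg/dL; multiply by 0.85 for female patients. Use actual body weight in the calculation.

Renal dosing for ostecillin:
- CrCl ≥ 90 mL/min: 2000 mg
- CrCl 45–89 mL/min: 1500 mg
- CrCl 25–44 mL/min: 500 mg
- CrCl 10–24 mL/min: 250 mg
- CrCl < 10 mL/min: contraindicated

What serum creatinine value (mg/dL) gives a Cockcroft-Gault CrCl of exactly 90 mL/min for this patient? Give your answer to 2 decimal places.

0.52 mg/dL

Standard dose requires CrCl ≥ 90 mL/min.
Set (140 − 67) × 53.9 × 0.85 / (72 × SCr) = 90
SCr = (140 − 67) × 53.9 × 0.85 / (72 × 90) = 0.516 mg/dL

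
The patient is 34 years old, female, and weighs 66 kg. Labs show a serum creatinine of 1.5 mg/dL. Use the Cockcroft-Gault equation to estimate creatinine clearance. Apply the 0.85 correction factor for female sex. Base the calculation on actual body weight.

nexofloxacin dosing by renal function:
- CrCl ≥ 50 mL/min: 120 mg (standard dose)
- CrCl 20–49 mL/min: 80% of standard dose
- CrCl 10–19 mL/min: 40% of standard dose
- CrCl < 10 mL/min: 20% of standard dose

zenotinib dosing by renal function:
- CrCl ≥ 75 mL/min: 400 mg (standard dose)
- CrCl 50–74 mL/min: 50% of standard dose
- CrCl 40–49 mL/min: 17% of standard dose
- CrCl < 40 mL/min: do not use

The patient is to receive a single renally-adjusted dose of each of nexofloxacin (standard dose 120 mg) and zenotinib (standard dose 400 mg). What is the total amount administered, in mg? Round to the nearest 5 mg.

CrCl = (140 − 34) × 66 / (72 × 1.5) × 0.85 = 6996.0 / 108.00 × 0.85 ≈ 55.1 mL/min
CrCl ≈ 55 mL/min.
nexofloxacin: ≥ 50 mL/min → 100% of 120 mg = 120 mg.
zenotinib: 50–74 mL/min → 50% of 400 mg = 200 mg.
Total = 120 + 200 = 320 mg.

320 mg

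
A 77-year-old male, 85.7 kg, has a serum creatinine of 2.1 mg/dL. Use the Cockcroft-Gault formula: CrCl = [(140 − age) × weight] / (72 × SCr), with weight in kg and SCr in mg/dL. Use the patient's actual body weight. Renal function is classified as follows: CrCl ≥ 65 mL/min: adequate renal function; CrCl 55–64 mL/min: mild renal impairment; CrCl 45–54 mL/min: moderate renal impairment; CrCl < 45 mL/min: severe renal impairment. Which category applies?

severe renal impairment

CrCl = (140 − 77) × 85.7 / (72 × 2.1) = 5399.1 / 151.20 ≈ 35.7 mL/min
36 mL/min falls in the 'severe renal impairment' range.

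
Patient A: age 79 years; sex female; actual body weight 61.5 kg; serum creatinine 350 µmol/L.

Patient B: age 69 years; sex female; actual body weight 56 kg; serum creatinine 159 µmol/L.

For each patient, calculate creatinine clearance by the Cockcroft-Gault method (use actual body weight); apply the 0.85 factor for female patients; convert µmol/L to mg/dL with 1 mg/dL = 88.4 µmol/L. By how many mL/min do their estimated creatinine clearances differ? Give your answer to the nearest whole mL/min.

15 mL/min

Patient A: SCr = 350 / 88.4 = 3.959 mg/dL
Patient A: CrCl = (140 − 79) × 61.5 / (72 × 3.959) × 0.85 = 3751.5 / 285.05 × 0.85 ≈ 11.2 mL/min
Patient B: SCr = 159 / 88.4 = 1.799 mg/dL
Patient B: CrCl = (140 − 69) × 56 / (72 × 1.799) × 0.85 = 3976.0 / 129.53 × 0.85 ≈ 26.1 mL/min
|11.2 − 26.1| = 14.9 mL/min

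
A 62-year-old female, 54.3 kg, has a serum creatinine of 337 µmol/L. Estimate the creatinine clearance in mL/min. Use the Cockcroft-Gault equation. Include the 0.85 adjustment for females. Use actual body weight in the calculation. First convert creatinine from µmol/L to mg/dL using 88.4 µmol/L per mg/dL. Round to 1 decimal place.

SCr = 337 / 88.4 = 3.812 mg/dL
CrCl = (140 − 62) × 54.3 / (72 × 3.812) × 0.85 = 4235.4 / 274.46 × 0.85 ≈ 13.1 mL/min

13.1 mL/min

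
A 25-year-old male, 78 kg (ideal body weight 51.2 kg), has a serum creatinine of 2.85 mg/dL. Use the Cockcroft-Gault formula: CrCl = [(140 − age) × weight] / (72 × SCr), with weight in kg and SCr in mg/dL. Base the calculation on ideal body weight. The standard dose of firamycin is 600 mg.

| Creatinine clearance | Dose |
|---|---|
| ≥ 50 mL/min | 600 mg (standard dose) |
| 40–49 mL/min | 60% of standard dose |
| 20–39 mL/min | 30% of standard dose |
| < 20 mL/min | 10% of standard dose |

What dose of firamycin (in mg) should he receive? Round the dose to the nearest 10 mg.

CrCl = (140 − 25) × 51.2 / (72 × 2.85) = 5888.0 / 205.20 ≈ 28.7 mL/min
CrCl ≈ 29 mL/min → bracket 20–39 mL/min.
30% of 600 mg = 180 mg

180 mg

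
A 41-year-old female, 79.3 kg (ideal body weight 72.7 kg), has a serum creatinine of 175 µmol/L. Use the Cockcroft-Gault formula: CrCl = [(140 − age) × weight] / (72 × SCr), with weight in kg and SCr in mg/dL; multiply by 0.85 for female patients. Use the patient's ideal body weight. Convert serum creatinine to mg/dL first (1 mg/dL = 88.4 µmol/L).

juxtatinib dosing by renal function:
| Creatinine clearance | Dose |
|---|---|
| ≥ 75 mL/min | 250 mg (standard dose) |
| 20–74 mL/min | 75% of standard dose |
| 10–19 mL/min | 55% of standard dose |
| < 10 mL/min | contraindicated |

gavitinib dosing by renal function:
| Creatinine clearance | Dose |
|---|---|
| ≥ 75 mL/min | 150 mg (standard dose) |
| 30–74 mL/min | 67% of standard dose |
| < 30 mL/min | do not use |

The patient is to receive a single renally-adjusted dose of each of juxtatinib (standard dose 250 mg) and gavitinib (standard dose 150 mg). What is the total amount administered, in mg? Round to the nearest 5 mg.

SCr = 175 / 88.4 = 1.98 mg/dL
CrCl = (140 − 41) × 72.7 / (72 × 1.98) × 0.85 = 7197.3 / 142.56 × 0.85 ≈ 42.9 mL/min
CrCl ≈ 43 mL/min.
juxtatinib: 20–74 mL/min → 75% of 250 mg = 187.5 mg.
gavitinib: 30–74 mL/min → 67% of 150 mg = 100.5 mg.
Total = 187.5 + 100.5 = 288 mg.

290 mg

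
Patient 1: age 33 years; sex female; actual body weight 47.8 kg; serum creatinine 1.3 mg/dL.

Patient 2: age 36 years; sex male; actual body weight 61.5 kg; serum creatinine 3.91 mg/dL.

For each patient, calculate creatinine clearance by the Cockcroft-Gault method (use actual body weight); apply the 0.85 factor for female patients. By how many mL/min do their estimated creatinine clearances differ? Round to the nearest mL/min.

Patient 1: CrCl = (140 − 33) × 47.8 / (72 × 1.3) × 0.85 = 5114.6 / 93.60 × 0.85 ≈ 46.4 mL/min
Patient 2: CrCl = (140 − 36) × 61.5 / (72 × 3.91) = 6396.0 / 281.52 ≈ 22.7 mL/min
|46.4 − 22.7| = 23.7 mL/min

24 mL/min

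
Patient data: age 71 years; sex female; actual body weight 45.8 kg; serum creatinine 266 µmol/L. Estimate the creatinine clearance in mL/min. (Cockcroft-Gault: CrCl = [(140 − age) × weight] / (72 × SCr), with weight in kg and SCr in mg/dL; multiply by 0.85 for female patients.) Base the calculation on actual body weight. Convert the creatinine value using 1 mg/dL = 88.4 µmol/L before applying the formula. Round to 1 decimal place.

SCr = 266 / 88.4 = 3.009 mg/dL
CrCl = (140 − 71) × 45.8 / (72 × 3.009) × 0.85 = 3160.2 / 216.65 × 0.85 ≈ 12.4 mL/min

12.4 mL/min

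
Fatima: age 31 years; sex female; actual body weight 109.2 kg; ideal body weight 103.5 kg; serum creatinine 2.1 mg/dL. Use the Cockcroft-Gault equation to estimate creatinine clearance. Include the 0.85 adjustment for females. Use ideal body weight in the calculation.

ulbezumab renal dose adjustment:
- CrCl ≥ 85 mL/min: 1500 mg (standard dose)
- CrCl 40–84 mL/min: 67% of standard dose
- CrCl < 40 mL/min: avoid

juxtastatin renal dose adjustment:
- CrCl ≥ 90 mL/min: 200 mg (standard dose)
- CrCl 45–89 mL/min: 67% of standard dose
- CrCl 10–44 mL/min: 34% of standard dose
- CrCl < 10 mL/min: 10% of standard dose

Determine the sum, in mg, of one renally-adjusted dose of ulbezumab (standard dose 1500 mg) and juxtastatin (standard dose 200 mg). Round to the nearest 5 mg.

1140 mg

CrCl = (140 − 31) × 103.5 / (72 × 2.1) × 0.85 = 11281.5 / 151.20 × 0.85 ≈ 63.4 mL/min
CrCl ≈ 63 mL/min.
ulbezumab: 40–84 mL/min → 67% of 1500 mg = 1005 mg.
juxtastatin: 45–89 mL/min → 67% of 200 mg = 134 mg.
Total = 1005 + 134 = 1139 mg.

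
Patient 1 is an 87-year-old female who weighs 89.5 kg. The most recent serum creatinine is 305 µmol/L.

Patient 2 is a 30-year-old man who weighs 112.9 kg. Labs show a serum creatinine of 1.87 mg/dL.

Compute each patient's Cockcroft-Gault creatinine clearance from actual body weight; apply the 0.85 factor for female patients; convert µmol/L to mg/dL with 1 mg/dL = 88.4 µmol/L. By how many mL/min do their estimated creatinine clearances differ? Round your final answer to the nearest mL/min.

76 mL/min

Patient 1: SCr = 305 / 88.4 = 3.45 mg/dL
Patient 1: CrCl = (140 − 87) × 89.5 / (72 × 3.45) × 0.85 = 4743.5 / 248.40 × 0.85 ≈ 16.2 mL/min
Patient 2: CrCl = (140 − 30) × 112.9 / (72 × 1.87) = 12419.0 / 134.64 ≈ 92.2 mL/min
|16.2 − 92.2| = 76.0 mL/min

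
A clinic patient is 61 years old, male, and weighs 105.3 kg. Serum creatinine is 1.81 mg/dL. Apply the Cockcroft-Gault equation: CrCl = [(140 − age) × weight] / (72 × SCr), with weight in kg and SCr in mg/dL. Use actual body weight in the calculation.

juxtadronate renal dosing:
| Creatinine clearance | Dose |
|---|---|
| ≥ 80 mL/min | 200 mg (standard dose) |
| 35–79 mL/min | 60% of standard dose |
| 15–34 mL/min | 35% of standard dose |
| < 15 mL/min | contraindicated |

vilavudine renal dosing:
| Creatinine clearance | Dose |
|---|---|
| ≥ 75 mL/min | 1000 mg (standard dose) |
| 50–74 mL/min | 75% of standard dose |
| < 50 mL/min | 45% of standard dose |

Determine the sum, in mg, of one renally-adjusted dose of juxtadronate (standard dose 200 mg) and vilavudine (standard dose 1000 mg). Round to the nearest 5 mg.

870 mg

CrCl = (140 − 61) × 105.3 / (72 × 1.81) = 8318.7 / 130.32 ≈ 63.8 mL/min
CrCl ≈ 64 mL/min.
juxtadronate: 35–79 mL/min → 60% of 200 mg = 120 mg.
vilavudine: 50–74 mL/min → 75% of 1000 mg = 750 mg.
Total = 120 + 750 = 870 mg.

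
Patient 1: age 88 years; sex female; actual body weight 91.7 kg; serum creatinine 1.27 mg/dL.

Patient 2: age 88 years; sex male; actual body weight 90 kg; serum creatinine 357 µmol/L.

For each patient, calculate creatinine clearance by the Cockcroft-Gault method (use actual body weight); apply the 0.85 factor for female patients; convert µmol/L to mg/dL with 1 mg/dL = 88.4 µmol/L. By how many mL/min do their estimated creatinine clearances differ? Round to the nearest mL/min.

Patient 1: CrCl = (140 − 88) × 91.7 / (72 × 1.27) × 0.85 = 4768.4 / 91.44 × 0.85 ≈ 44.3 mL/min
Patient 2: SCr = 357 / 88.4 = 4.038 mg/dL
Patient 2: CrCl = (140 − 88) × 90 / (72 × 4.038) = 4680.0 / 290.74 ≈ 16.1 mL/min
|44.3 − 16.1| = 28.2 mL/min

28 mL/min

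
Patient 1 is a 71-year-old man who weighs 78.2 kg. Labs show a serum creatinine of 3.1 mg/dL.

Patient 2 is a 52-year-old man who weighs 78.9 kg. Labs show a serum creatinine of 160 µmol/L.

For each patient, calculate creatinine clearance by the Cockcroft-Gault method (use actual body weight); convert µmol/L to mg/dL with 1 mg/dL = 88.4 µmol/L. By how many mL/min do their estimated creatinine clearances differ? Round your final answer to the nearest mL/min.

Patient 1: CrCl = (140 − 71) × 78.2 / (72 × 3.1) = 5395.8 / 223.20 ≈ 24.2 mL/min
Patient 2: SCr = 160 / 88.4 = 1.81 mg/dL
Patient 2: CrCl = (140 − 52) × 78.9 / (72 × 1.81) = 6943.2 / 130.32 ≈ 53.3 mL/min
|24.2 − 53.3| = 29.1 mL/min

29 mL/min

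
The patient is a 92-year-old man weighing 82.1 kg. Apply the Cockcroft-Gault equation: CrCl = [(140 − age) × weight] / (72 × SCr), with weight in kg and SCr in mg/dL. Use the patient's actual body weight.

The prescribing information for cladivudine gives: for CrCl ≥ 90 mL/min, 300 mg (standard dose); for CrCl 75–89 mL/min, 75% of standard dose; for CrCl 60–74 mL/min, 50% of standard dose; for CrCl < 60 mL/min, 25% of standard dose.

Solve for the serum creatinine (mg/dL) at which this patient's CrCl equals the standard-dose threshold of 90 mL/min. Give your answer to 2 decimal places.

Standard dose requires CrCl ≥ 90 mL/min.
Set (140 − 92) × 82.1 / (72 × SCr) = 90
SCr = (140 − 92) × 82.1 / (72 × 90) = 0.608 mg/dL

0.61 mg/dL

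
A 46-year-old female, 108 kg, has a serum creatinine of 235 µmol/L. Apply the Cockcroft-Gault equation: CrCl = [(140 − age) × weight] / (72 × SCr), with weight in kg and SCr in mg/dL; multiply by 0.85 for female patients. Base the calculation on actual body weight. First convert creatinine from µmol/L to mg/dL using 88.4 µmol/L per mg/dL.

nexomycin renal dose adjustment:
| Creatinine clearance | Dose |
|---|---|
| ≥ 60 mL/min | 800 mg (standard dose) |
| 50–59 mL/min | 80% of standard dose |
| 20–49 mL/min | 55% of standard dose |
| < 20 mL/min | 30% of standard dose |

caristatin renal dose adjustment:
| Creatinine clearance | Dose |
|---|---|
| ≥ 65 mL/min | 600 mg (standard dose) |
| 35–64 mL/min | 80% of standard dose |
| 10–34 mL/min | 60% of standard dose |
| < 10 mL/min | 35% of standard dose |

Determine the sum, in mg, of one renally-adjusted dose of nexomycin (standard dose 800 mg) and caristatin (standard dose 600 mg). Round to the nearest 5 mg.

SCr = 235 / 88.4 = 2.658 mg/dL
CrCl = (140 − 46) × 108 / (72 × 2.658) × 0.85 = 10152.0 / 191.38 × 0.85 ≈ 45.1 mL/min
CrCl ≈ 45 mL/min.
nexomycin: 20–49 mL/min → 55% of 800 mg = 440 mg.
caristatin: 35–64 mL/min → 80% of 600 mg = 480 mg.
Total = 440 + 480 = 920 mg.

920 mg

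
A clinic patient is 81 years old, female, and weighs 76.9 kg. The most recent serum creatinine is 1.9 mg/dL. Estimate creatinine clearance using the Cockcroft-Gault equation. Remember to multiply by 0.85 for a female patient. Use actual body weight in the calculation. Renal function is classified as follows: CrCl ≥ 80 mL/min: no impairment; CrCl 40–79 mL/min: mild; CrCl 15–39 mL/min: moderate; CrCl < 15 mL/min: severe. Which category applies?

CrCl = (140 − 81) × 76.9 / (72 × 1.9) × 0.85 = 4537.1 / 136.80 × 0.85 ≈ 28.2 mL/min
28 mL/min falls in the 'moderate' range.

moderate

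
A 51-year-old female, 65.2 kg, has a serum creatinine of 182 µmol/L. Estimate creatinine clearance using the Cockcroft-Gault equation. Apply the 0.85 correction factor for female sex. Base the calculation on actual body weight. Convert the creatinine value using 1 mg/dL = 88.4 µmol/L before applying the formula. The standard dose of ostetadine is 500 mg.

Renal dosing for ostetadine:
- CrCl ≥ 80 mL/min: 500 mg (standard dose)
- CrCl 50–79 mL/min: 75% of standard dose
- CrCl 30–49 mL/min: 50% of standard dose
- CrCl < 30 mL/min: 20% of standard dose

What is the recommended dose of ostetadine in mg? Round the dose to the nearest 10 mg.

SCr = 182 / 88.4 = 2.059 mg/dL
CrCl = (140 − 51) × 65.2 / (72 × 2.059) × 0.85 = 5802.8 / 148.25 × 0.85 ≈ 33.3 mL/min
CrCl ≈ 33 mL/min → bracket 30–49 mL/min.
50% of 500 mg = 250 mg

250 mg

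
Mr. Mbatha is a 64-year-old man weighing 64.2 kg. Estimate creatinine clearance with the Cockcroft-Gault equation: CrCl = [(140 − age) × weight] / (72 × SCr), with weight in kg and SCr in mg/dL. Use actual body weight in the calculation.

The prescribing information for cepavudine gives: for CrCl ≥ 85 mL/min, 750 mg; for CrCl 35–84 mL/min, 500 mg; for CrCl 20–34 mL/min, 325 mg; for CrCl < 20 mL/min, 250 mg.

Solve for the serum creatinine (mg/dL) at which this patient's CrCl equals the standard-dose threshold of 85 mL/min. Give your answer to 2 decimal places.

Standard dose requires CrCl ≥ 85 mL/min.
Set (140 − 64) × 64.2 / (72 × SCr) = 85
SCr = (140 − 64) × 64.2 / (72 × 85) = 0.797 mg/dL

0.80 mg/dL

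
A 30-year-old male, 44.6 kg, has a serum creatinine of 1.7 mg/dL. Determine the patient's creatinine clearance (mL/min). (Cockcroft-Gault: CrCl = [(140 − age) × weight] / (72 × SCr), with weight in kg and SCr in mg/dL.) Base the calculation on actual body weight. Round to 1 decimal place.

CrCl = (140 − 30) × 44.6 / (72 × 1.7) = 4906.0 / 122.40 ≈ 40.1 mL/min

40.1 mL/min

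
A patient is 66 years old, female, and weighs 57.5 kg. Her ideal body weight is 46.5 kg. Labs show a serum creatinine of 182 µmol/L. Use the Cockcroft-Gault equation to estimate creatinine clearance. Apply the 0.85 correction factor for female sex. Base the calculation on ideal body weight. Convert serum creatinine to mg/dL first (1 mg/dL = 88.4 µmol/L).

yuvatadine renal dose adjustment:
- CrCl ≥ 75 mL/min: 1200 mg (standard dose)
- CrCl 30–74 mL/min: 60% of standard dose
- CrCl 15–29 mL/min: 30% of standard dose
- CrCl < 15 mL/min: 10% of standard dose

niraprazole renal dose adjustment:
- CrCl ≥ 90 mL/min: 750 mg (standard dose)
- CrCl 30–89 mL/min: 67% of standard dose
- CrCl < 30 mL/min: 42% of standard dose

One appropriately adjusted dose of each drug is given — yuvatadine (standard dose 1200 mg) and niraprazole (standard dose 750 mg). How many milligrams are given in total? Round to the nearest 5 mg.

SCr = 182 / 88.4 = 2.059 mg/dL
CrCl = (140 − 66) × 46.5 / (72 × 2.059) × 0.85 = 3441.0 / 148.25 × 0.85 ≈ 19.7 mL/min
CrCl ≈ 20 mL/min.
yuvatadine: 15–29 mL/min → 30% of 1200 mg = 360 mg.
niraprazole: < 30 mL/min → 42% of 750 mg = 315 mg.
Total = 360 + 315 = 675 mg.

675 mg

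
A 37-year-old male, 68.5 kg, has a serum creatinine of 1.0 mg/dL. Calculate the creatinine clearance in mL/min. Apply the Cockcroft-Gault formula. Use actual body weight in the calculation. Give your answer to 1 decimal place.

98.0 mL/min

CrCl = (140 − 37) × 68.5 / (72 × 1) = 7055.5 / 72.00 ≈ 98.0 mL/min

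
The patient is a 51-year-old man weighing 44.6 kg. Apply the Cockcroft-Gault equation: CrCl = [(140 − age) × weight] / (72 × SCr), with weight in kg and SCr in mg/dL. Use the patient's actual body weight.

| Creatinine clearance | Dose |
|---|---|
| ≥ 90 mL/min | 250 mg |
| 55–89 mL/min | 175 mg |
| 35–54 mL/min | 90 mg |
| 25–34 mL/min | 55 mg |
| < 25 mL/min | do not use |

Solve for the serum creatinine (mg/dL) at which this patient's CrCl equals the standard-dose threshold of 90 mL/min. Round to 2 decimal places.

Standard dose requires CrCl ≥ 90 mL/min.
Set (140 − 51) × 44.6 / (72 × SCr) = 90
SCr = (140 − 51) × 44.6 / (72 × 90) = 0.613 mg/dL

0.61 mg/dL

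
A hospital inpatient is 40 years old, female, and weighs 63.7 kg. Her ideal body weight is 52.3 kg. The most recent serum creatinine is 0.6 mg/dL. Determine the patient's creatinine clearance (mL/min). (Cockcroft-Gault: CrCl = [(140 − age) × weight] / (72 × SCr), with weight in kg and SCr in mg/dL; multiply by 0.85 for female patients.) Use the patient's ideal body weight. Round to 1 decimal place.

102.9 mL/min

CrCl = (140 − 40) × 52.3 / (72 × 0.6) × 0.85 = 5230.0 / 43.20 × 0.85 ≈ 102.9 mL/min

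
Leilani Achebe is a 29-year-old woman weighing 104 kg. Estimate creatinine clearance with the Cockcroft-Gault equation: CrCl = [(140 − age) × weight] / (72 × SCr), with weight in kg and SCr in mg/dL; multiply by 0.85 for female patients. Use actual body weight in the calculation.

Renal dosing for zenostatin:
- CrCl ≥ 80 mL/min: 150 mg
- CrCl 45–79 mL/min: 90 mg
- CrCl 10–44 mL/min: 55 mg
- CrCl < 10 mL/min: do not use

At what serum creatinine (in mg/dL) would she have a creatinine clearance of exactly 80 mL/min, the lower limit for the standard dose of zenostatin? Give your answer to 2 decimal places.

1.70 mg/dL

Standard dose requires CrCl ≥ 80 mL/min.
Set (140 − 29) × 104 × 0.85 / (72 × SCr) = 80
SCr = (140 − 29) × 104 × 0.85 / (72 × 80) = 1.704 mg/dL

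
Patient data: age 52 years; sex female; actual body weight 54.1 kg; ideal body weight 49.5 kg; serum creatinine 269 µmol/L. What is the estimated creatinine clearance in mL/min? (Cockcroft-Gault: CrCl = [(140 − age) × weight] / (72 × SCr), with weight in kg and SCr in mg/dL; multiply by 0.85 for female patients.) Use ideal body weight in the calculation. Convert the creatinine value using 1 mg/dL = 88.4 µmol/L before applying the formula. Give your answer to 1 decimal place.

16.9 mL/min

SCr = 269 / 88.4 = 3.043 mg/dL
CrCl = (140 − 52) × 49.5 / (72 × 3.043) × 0.85 = 4356.0 / 219.10 × 0.85 ≈ 16.9 mL/min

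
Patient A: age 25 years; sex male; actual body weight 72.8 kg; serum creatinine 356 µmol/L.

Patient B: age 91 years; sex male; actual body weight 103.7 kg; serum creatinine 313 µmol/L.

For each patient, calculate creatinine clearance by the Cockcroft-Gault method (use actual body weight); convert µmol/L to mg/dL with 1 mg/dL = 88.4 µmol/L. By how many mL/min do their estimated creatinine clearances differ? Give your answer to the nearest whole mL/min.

9 mL/min

Patient A: SCr = 356 / 88.4 = 4.027 mg/dL
Patient A: CrCl = (140 − 25) × 72.8 / (72 × 4.027) = 8372.0 / 289.94 ≈ 28.9 mL/min
Patient B: SCr = 313 / 88.4 = 3.541 mg/dL
Patient B: CrCl = (140 − 91) × 103.7 / (72 × 3.541) = 5081.3 / 254.95 ≈ 19.9 mL/min
|28.9 − 19.9| = 9.0 mL/min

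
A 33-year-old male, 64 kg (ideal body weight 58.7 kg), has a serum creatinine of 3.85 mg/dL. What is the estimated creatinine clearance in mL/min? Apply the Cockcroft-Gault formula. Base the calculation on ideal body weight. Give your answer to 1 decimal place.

22.7 mL/min

CrCl = (140 − 33) × 58.7 / (72 × 3.85) = 6280.9 / 277.20 ≈ 22.7 mL/min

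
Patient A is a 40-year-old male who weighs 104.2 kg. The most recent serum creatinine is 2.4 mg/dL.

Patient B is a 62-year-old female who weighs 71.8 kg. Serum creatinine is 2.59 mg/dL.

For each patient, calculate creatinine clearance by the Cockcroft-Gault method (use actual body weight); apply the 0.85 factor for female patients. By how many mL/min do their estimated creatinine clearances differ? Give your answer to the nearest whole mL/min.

Patient A: CrCl = (140 − 40) × 104.2 / (72 × 2.4) = 10420.0 / 172.80 ≈ 60.3 mL/min
Patient B: CrCl = (140 − 62) × 71.8 / (72 × 2.59) × 0.85 = 5600.4 / 186.48 × 0.85 ≈ 25.5 mL/min
|60.3 − 25.5| = 34.8 mL/min

35 mL/min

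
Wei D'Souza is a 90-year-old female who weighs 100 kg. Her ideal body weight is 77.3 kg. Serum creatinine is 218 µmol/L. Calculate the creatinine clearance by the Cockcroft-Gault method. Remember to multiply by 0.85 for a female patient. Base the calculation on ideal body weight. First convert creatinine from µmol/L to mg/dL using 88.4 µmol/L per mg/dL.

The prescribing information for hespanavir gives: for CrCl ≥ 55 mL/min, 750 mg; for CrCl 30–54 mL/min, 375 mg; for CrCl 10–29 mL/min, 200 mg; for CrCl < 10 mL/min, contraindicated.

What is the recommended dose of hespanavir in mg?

SCr = 218 / 88.4 = 2.466 mg/dL
CrCl = (140 − 90) × 77.3 / (72 × 2.466) × 0.85 = 3865.0 / 177.55 × 0.85 ≈ 18.5 mL/min
CrCl ≈ 19 mL/min → bracket 10–29 mL/min.
Dose for this bracket: 200 mg.

200 mg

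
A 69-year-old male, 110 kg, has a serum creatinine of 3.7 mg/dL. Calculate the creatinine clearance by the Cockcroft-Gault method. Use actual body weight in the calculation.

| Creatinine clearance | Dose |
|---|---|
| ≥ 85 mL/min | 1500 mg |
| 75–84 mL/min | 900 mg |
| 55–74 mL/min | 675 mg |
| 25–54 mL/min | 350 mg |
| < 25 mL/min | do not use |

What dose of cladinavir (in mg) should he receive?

350 mg

CrCl = (140 − 69) × 110 / (72 × 3.7) = 7810.0 / 266.40 ≈ 29.3 mL/min
CrCl ≈ 29 mL/min → bracket 25–54 mL/min.
Dose for this bracket: 350 mg.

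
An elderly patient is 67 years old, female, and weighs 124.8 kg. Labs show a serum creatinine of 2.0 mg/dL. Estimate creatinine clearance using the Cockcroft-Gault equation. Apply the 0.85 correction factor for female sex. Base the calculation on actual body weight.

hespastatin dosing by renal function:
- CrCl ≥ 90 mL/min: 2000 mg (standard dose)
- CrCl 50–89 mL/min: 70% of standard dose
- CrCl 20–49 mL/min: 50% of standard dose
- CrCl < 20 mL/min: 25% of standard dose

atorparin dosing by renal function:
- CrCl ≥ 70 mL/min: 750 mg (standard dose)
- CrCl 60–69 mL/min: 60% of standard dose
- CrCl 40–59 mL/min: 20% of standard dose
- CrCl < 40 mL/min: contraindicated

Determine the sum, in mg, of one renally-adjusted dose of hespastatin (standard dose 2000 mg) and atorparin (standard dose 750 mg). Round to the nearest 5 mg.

CrCl = (140 − 67) × 124.8 / (72 × 2) × 0.85 = 9110.4 / 144.00 × 0.85 ≈ 53.8 mL/min
CrCl ≈ 54 mL/min.
hespastatin: 50–89 mL/min → 70% of 2000 mg = 1400 mg.
atorparin: 40–59 mL/min → 20% of 750 mg = 150 mg.
Total = 1400 + 150 = 1550 mg.

1550 mg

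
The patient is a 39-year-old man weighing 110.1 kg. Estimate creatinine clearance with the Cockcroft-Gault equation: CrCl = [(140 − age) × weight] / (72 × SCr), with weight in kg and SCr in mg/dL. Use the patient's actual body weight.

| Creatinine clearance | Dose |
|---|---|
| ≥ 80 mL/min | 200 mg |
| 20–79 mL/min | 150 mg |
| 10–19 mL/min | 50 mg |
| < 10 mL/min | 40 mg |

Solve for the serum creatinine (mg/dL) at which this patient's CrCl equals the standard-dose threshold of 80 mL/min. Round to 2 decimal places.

1.93 mg/dL

Standard dose requires CrCl ≥ 80 mL/min.
Set (140 − 39) × 110.1 / (72 × SCr) = 80
SCr = (140 − 39) × 110.1 / (72 × 80) = 1.931 mg/dL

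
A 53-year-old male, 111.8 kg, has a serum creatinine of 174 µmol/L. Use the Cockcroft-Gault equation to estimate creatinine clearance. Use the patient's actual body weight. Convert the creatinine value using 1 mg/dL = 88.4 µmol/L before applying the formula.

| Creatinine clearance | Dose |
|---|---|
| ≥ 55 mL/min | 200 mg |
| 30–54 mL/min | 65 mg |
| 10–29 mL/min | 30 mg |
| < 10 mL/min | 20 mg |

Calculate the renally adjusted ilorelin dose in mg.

SCr = 174 / 88.4 = 1.968 mg/dL
CrCl = (140 − 53) × 111.8 / (72 × 1.968) = 9726.6 / 141.70 ≈ 68.6 mL/min
CrCl ≈ 69 mL/min → bracket ≥ 55 mL/min.
Dose for this bracket: 200 mg.

200 mg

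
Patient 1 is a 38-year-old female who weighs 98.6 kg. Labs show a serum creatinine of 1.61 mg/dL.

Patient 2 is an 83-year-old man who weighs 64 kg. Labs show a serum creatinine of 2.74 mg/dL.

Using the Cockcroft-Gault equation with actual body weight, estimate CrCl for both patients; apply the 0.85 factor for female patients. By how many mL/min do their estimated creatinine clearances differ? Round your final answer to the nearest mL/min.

Patient 1: CrCl = (140 − 38) × 98.6 / (72 × 1.61) × 0.85 = 10057.2 / 115.92 × 0.85 ≈ 73.7 mL/min
Patient 2: CrCl = (140 − 83) × 64 / (72 × 2.74) = 3648.0 / 197.28 ≈ 18.5 mL/min
|73.7 − 18.5| = 55.2 mL/min

55 mL/min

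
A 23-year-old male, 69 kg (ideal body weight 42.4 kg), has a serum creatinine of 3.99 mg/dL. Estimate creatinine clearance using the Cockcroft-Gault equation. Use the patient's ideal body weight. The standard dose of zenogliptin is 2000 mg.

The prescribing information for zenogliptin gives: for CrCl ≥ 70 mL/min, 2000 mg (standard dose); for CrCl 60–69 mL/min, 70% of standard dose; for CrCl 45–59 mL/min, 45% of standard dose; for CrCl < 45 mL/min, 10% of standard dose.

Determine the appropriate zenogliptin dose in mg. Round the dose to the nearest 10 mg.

CrCl = (140 − 23) × 42.4 / (72 × 3.99) = 4960.8 / 287.28 ≈ 17.3 mL/min
CrCl ≈ 17 mL/min → bracket < 45 mL/min.
10% of 2000 mg = 200 mg

200 mg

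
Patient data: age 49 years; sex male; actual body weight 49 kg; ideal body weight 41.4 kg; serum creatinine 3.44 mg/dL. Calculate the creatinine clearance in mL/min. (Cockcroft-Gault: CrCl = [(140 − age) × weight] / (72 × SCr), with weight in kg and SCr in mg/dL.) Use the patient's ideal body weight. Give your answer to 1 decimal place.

15.2 mL/min

CrCl = (140 − 49) × 41.4 / (72 × 3.44) = 3767.4 / 247.68 ≈ 15.2 mL/min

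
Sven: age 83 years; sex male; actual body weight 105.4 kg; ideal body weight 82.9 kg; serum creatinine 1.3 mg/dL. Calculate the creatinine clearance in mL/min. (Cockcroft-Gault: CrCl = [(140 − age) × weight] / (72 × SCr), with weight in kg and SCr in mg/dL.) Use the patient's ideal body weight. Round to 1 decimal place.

CrCl = (140 − 83) × 82.9 / (72 × 1.3) = 4725.3 / 93.60 ≈ 50.5 mL/min

50.5 mL/min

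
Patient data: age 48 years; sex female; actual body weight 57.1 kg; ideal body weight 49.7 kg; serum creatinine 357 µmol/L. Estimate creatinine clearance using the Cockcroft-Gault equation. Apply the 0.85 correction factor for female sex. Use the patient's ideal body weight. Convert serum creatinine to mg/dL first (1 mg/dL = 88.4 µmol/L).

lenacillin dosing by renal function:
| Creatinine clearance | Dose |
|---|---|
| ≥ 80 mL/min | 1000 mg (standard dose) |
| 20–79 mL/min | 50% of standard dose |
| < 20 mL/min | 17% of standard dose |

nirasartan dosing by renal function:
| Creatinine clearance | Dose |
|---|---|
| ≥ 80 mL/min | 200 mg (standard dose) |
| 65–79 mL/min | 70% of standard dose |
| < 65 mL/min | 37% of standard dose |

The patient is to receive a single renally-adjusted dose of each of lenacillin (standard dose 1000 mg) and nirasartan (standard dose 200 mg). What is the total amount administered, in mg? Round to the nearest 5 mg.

SCr = 357 / 88.4 = 4.038 mg/dL
CrCl = (140 − 48) × 49.7 / (72 × 4.038) × 0.85 = 4572.4 / 290.74 × 0.85 ≈ 13.4 mL/min
CrCl ≈ 13 mL/min.
lenacillin: < 20 mL/min → 17% of 1000 mg = 170 mg.
nirasartan: < 65 mL/min → 37% of 200 mg = 74 mg.
Total = 170 + 74 = 244 mg.

245 mg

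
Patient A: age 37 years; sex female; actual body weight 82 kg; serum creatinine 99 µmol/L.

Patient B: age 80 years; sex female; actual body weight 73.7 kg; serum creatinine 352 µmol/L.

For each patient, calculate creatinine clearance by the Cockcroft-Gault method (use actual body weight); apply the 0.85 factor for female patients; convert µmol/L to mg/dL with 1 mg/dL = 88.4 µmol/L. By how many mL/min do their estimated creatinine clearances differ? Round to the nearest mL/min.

Patient A: SCr = 99 / 88.4 = 1.12 mg/dL
Patient A: CrCl = (140 − 37) × 82 / (72 × 1.12) × 0.85 = 8446.0 / 80.64 × 0.85 ≈ 89.0 mL/min
Patient B: SCr = 352 / 88.4 = 3.982 mg/dL
Patient B: CrCl = (140 − 80) × 73.7 / (72 × 3.982) × 0.85 = 4422.0 / 286.70 × 0.85 ≈ 13.1 mL/min
|89.0 − 13.1| = 75.9 mL/min

76 mL/min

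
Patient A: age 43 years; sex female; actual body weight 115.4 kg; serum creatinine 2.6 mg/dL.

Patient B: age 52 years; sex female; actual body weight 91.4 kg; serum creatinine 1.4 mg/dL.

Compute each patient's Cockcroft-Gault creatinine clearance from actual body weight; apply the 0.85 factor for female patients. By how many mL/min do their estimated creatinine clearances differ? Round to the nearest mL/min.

Patient A: CrCl = (140 − 43) × 115.4 / (72 × 2.6) × 0.85 = 11193.8 / 187.20 × 0.85 ≈ 50.8 mL/min
Patient B: CrCl = (140 − 52) × 91.4 / (72 × 1.4) × 0.85 = 8043.2 / 100.80 × 0.85 ≈ 67.8 mL/min
|50.8 − 67.8| = 17.0 mL/min

17 mL/min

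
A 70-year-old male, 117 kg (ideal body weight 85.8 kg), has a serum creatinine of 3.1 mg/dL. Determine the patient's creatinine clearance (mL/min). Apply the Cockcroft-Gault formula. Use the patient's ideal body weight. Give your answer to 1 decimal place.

CrCl = (140 − 70) × 85.8 / (72 × 3.1) = 6006.0 / 223.20 ≈ 26.9 mL/min

26.9 mL/min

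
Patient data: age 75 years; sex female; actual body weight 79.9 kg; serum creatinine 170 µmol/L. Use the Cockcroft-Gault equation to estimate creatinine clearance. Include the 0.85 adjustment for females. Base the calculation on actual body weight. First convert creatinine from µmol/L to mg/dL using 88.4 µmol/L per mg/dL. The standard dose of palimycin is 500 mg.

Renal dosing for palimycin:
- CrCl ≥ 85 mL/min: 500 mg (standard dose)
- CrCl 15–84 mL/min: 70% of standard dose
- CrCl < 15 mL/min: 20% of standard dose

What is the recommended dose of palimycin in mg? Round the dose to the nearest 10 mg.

SCr = 170 / 88.4 = 1.923 mg/dL
CrCl = (140 − 75) × 79.9 / (72 × 1.923) × 0.85 = 5193.5 / 138.46 × 0.85 ≈ 31.9 mL/min
CrCl ≈ 32 mL/min → bracket 15–84 mL/min.
70% of 500 mg = 350 mg

350 mg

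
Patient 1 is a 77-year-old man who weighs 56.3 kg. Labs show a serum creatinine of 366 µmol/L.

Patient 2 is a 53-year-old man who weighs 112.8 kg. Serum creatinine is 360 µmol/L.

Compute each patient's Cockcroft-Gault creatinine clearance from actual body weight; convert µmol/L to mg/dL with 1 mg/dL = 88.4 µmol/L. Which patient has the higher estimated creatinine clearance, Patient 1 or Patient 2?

Patient 2

Patient 1: SCr = 366 / 88.4 = 4.14 mg/dL
Patient 1: CrCl = (140 − 77) × 56.3 / (72 × 4.14) = 3546.9 / 298.08 ≈ 11.9 mL/min
Patient 2: SCr = 360 / 88.4 = 4.072 mg/dL
Patient 2: CrCl = (140 − 53) × 112.8 / (72 × 4.072) = 9813.6 / 293.18 ≈ 33.5 mL/min
11.9 vs 33.5 mL/min → Patient 2 is higher.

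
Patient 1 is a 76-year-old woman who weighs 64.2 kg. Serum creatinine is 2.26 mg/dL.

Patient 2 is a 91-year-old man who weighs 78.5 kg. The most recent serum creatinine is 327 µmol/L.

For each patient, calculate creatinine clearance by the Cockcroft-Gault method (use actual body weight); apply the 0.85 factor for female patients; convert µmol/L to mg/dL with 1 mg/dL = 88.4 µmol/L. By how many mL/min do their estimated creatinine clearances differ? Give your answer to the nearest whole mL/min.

Patient 1: CrCl = (140 − 76) × 64.2 / (72 × 2.26) × 0.85 = 4108.8 / 162.72 × 0.85 ≈ 21.5 mL/min
Patient 2: SCr = 327 / 88.4 = 3.699 mg/dL
Patient 2: CrCl = (140 − 91) × 78.5 / (72 × 3.699) = 3846.5 / 266.33 ≈ 14.4 mL/min
|21.5 − 14.4| = 7.1 mL/min

7 mL/min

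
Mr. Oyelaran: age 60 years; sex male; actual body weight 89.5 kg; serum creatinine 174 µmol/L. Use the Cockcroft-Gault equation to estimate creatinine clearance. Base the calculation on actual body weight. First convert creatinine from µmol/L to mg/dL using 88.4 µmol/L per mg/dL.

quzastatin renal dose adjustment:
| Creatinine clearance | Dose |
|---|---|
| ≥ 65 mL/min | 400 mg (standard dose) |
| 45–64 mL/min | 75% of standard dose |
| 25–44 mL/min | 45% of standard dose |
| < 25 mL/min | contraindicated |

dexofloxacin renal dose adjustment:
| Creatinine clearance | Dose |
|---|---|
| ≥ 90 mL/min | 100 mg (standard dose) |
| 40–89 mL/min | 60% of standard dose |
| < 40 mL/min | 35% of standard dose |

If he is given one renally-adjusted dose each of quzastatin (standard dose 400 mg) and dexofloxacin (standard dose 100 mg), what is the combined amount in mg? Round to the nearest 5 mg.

SCr = 174 / 88.4 = 1.968 mg/dL
CrCl = (140 − 60) × 89.5 / (72 × 1.968) = 7160.0 / 141.70 ≈ 50.5 mL/min
CrCl ≈ 51 mL/min.
quzastatin: 45–64 mL/min → 75% of 400 mg = 300 mg.
dexofloxacin: 40–89 mL/min → 60% of 100 mg = 60 mg.
Total = 300 + 60 = 360 mg.

360 mg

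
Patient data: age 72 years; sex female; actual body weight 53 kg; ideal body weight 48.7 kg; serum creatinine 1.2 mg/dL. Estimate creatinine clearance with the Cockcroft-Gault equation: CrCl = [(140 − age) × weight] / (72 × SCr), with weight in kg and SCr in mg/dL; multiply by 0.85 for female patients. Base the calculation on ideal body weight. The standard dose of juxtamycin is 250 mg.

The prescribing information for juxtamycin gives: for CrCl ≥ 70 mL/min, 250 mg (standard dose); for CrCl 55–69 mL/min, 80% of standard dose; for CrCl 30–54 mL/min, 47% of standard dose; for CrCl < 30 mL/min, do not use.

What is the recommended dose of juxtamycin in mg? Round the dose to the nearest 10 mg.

120 mg

CrCl = (140 − 72) × 48.7 / (72 × 1.2) × 0.85 = 3311.6 / 86.40 × 0.85 ≈ 32.6 mL/min
CrCl ≈ 33 mL/min → bracket 30–54 mL/min.
47% of 250 mg = 117.5 mg → 120 mg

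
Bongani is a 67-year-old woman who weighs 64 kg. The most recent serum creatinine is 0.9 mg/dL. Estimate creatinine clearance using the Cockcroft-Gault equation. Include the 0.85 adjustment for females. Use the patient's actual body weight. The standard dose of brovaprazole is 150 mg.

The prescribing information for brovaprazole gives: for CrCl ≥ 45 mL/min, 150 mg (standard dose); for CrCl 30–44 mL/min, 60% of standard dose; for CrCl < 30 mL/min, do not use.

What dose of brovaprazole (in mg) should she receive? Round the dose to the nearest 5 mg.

150 mg

CrCl = (140 − 67) × 64 / (72 × 0.9) × 0.85 = 4672.0 / 64.80 × 0.85 ≈ 61.3 mL/min
CrCl ≈ 61 mL/min → bracket ≥ 45 mL/min.
100% of 150 mg = 150 mg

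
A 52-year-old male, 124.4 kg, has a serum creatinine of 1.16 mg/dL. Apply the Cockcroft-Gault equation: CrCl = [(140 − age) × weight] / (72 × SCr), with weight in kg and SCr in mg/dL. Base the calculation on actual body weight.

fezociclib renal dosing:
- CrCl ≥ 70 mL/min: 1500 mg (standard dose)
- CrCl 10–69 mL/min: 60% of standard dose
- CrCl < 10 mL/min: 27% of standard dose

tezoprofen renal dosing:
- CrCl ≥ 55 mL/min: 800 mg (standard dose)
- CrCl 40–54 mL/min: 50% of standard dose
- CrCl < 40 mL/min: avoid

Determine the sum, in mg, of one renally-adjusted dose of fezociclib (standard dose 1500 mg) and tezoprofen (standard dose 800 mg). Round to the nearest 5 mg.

2300 mg

CrCl = (140 − 52) × 124.4 / (72 × 1.16) = 10947.2 / 83.52 ≈ 131.1 mL/min
CrCl ≈ 131 mL/min.
fezociclib: ≥ 70 mL/min → 100% of 1500 mg = 1500 mg.
tezoprofen: ≥ 55 mL/min → 100% of 800 mg = 800 mg.
Total = 1500 + 800 = 2300 mg.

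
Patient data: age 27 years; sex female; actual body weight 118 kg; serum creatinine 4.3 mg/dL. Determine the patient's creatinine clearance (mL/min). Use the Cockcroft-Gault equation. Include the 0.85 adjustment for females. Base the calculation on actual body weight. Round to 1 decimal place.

CrCl = (140 − 27) × 118 / (72 × 4.3) × 0.85 = 13334.0 / 309.60 × 0.85 ≈ 36.6 mL/min

36.6 mL/min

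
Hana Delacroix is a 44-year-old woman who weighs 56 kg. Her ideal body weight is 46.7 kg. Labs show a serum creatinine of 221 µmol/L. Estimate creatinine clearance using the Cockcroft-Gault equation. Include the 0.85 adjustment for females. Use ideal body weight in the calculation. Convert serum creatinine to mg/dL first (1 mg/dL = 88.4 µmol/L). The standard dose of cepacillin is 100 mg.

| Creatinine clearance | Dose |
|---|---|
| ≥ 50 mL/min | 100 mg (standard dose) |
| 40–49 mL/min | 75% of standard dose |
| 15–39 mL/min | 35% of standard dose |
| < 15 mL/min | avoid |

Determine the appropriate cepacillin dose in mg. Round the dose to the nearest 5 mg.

SCr = 221 / 88.4 = 2.5 mg/dL
CrCl = (140 − 44) × 46.7 / (72 × 2.5) × 0.85 = 4483.2 / 180.00 × 0.85 ≈ 21.2 mL/min
CrCl ≈ 21 mL/min → bracket 15–39 mL/min.
35% of 100 mg = 35 mg

35 mg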